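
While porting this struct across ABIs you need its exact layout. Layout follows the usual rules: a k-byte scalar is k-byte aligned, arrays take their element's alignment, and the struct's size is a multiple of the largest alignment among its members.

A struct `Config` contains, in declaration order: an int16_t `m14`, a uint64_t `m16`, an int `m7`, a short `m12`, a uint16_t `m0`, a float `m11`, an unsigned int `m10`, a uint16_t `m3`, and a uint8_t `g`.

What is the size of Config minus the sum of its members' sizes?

m14 at 0 (size 2, align 2) → ends 2
pad 6 to align 8 for m16
m16 at 8 (size 8, align 8) → ends 16
m7 at 16 (size 4, align 4) → ends 20
m12 at 20 (size 2, align 2) → ends 22
m0 at 22 (size 2, align 2) → ends 24
m11 at 24 (size 4, align 4) → ends 28
m10 at 28 (size 4, align 4) → ends 32
m3 at 32 (size 2, align 2) → ends 34
g at 34 (size 1, align 1) → ends 35
tail pad 5 to reach multiple of 8
total 40 bytes, alignment 8
data bytes 29, size 40 → padding 11

11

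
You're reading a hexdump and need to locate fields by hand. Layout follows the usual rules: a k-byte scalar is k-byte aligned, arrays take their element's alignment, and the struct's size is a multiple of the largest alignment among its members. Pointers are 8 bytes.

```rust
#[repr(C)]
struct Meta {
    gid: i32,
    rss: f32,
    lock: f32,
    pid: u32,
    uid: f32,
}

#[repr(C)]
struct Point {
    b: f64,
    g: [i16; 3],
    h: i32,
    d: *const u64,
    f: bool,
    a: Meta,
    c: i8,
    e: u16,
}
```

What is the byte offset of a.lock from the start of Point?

44

Meta: 0..4  gid  (4B, 4-aligned); 4..8  rss  (4B, 4-aligned); 8..12  lock  (4B, 4-aligned); 12..16  pid  (4B, 4-aligned); 16..20  uid  (4B, 4-aligned); sizeof = 20, alignof = 4
0..8  b  (8B, 8-aligned)
8..14  g  (6B, 2-aligned)
14..16  -- padding (2B)
16..20  h  (4B, 4-aligned)
20..24  -- padding (4B)
24..32  d  (8B, 8-aligned)
32..33  f  (1B, 1-aligned)
33..36  -- padding (3B)
36..56  a  (20B, 4-aligned)
within Meta: lock at 8
36 + 8 = 44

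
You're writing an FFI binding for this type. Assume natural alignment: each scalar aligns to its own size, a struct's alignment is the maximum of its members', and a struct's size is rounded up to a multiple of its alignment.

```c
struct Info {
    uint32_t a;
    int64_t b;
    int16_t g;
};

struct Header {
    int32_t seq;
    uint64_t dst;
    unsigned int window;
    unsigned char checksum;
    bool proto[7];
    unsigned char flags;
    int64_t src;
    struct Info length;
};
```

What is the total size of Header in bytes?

64 bytes

Info: @0: a [4B, align 4] → 4; +4 pad (align 8); @8: b [8B, align 8] → 16; @16: g [2B, align 2] → 18; +6 tail pad (align 8); size 24, align 8
@0: seq [4B, align 4] → 4
+4 pad (align 8)
@8: dst [8B, align 8] → 16
@16: window [4B, align 4] → 20
@20: checksum [1B, align 1] → 21
@21: proto [7B, align 1] → 28
@28: flags [1B, align 1] → 29
+3 pad (align 8)
@32: src [8B, align 8] → 40
@40: length [24B, align 8] → 64
size 64, align 8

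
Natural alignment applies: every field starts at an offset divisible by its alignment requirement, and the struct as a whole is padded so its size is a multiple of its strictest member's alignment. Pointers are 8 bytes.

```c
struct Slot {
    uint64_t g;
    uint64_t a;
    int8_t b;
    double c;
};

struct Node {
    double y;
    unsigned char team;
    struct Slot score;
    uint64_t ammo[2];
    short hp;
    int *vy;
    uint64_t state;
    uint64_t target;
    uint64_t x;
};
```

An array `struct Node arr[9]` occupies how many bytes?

Slot: @0: g [8B, align 8] → 8; @8: a [8B, align 8] → 16; @16: b [1B, align 1] → 17; +7 pad (align 8); @24: c [8B, align 8] → 32; size 32, align 8
@0: y [8B, align 8] → 8
@8: team [1B, align 1] → 9
+7 pad (align 8)
@16: score [32B, align 8] → 48
@48: ammo [16B, align 8] → 64
@64: hp [2B, align 2] → 66
+6 pad (align 8)
@72: vy [8B, align 8] → 80
@80: state [8B, align 8] → 88
@88: target [8B, align 8] → 96
@96: x [8B, align 8] → 104
size 104, align 8
array of 9: 9 × 104 = 936

936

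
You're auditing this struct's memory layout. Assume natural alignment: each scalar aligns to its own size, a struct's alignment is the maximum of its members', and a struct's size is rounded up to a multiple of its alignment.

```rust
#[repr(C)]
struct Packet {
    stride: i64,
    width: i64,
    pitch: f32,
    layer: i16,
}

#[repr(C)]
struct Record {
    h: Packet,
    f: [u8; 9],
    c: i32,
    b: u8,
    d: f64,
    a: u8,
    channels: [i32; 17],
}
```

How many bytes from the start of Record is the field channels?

Packet: stride at 0 (size 8, align 8) → ends 8; width at 8 (size 8, align 8) → ends 16; pitch at 16 (size 4, align 4) → ends 20; layer at 20 (size 2, align 2) → ends 22; tail pad 2 to reach multiple of 8; total 24 bytes, alignment 8
h at 0 (size 24, align 8) → ends 24
f at 24 (size 9, align 1) → ends 33
pad 3 to align 4 for c
c at 36 (size 4, align 4) → ends 40
b at 40 (size 1, align 1) → ends 41
pad 7 to align 8 for d
d at 48 (size 8, align 8) → ends 56
a at 56 (size 1, align 1) → ends 57
pad 3 to align 4 for channels
channels at 60 (size 68, align 4) → ends 128

60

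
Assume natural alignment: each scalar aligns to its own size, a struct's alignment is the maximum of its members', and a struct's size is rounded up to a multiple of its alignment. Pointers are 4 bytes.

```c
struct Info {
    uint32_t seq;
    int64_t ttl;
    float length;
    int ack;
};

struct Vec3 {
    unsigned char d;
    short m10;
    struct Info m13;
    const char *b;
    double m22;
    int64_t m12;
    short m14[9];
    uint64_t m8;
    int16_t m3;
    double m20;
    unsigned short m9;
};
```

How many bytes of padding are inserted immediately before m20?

Info: seq at 0 (size 4, align 4) → ends 4; pad 4 to align 8 for ttl; ttl at 8 (size 8, align 8) → ends 16; length at 16 (size 4, align 4) → ends 20; ack at 20 (size 4, align 4) → ends 24; total 24 bytes, alignment 8
d at 0 (size 1, align 1) → ends 1
pad 1 to align 2 for m10
m10 at 2 (size 2, align 2) → ends 4
pad 4 to align 8 for m13
m13 at 8 (size 24, align 8) → ends 32
b at 32 (size 4, align 4) → ends 36
pad 4 to align 8 for m22
m22 at 40 (size 8, align 8) → ends 48
m12 at 48 (size 8, align 8) → ends 56
m14 at 56 (size 18, align 2) → ends 74
pad 6 to align 8 for m8
m8 at 80 (size 8, align 8) → ends 88
m3 at 88 (size 2, align 2) → ends 90
pad 6 to align 8 for m20
m20 at 96 (size 8, align 8) → ends 104

6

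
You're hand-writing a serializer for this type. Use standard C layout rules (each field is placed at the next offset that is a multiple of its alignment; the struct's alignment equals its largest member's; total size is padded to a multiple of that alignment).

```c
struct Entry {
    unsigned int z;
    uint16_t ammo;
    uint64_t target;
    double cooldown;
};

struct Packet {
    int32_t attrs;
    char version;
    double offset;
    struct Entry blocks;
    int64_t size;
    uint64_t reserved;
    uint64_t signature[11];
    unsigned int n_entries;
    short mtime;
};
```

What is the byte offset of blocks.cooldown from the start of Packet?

32

Entry: @0: z [4B, align 4] → 4; @4: ammo [2B, align 2] → 6; +2 pad (align 8); @8: target [8B, align 8] → 16; @16: cooldown [8B, align 8] → 24; size 24, align 8
@0: attrs [4B, align 4] → 4
@4: version [1B, align 1] → 5
+3 pad (align 8)
@8: offset [8B, align 8] → 16
@16: blocks [24B, align 8] → 40
within Entry: cooldown at 16
16 + 16 = 32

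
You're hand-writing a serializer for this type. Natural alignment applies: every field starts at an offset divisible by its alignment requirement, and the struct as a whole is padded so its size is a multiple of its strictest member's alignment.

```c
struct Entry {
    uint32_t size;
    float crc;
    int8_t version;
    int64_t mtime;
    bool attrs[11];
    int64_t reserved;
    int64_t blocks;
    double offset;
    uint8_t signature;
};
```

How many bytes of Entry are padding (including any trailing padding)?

19

0..4  size  (4B, 4-aligned)
4..8  crc  (4B, 4-aligned)
8..9  version  (1B, 1-aligned)
9..16  -- padding (7B)
16..24  mtime  (8B, 8-aligned)
24..35  attrs  (11B, 1-aligned)
35..40  -- padding (5B)
40..48  reserved  (8B, 8-aligned)
48..56  blocks  (8B, 8-aligned)
56..64  offset  (8B, 8-aligned)
64..65  signature  (1B, 1-aligned)
65..72  -- tail padding (7B)
sizeof = 72, alignof = 8
data bytes 53, size 72 → padding 19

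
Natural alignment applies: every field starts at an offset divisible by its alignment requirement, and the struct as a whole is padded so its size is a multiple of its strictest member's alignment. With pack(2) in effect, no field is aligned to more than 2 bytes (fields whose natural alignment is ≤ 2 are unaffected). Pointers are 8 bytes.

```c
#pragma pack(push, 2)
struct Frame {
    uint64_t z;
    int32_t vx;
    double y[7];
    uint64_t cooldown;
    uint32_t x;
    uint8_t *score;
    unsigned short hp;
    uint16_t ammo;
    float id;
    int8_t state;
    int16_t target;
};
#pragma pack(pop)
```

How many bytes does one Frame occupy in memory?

100

@0: z [8B, align 2] → 8
@8: vx [4B, align 2] → 12
@12: y [56B, align 2] → 68
@68: cooldown [8B, align 2] → 76
@76: x [4B, align 2] → 80
@80: score [8B, align 2] → 88
@88: hp [2B, align 2] → 90
@90: ammo [2B, align 2] → 92
@92: id [4B, align 2] → 96
@96: state [1B, align 1] → 97
+1 pad (align 2)
@98: target [2B, align 2] → 100
size 100, align 2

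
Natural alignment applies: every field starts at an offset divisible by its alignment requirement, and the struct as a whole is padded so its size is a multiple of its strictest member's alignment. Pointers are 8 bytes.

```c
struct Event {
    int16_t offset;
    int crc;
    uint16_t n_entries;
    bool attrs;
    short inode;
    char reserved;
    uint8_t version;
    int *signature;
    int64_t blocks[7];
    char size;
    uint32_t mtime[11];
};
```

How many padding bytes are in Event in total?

offset at 0 (size 2, align 2) → ends 2
pad 2 to align 4 for crc
crc at 4 (size 4, align 4) → ends 8
n_entries at 8 (size 2, align 2) → ends 10
attrs at 10 (size 1, align 1) → ends 11
pad 1 to align 2 for inode
inode at 12 (size 2, align 2) → ends 14
reserved at 14 (size 1, align 1) → ends 15
version at 15 (size 1, align 1) → ends 16
signature at 16 (size 8, align 8) → ends 24
blocks at 24 (size 56, align 8) → ends 80
size at 80 (size 1, align 1) → ends 81
pad 3 to align 4 for mtime
mtime at 84 (size 44, align 4) → ends 128
total 128 bytes, alignment 8
data bytes 122, size 128 → padding 6

6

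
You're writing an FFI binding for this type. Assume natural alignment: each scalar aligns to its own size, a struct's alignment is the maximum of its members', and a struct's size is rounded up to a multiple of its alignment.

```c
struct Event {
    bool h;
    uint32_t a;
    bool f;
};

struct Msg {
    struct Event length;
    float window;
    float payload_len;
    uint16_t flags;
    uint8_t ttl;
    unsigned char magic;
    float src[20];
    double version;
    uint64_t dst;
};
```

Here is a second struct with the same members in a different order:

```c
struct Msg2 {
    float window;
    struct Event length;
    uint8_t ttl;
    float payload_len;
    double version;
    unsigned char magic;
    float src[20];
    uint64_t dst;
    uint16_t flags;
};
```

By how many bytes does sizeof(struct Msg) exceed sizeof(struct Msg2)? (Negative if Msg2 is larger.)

-16

Event: h at 0 (size 1, align 1) → ends 1; pad 3 to align 4 for a; a at 4 (size 4, align 4) → ends 8; f at 8 (size 1, align 1) → ends 9; tail pad 3 to reach multiple of 4; total 12 bytes, alignment 4
length at 0 (size 12, align 4) → ends 12
window at 12 (size 4, align 4) → ends 16
payload_len at 16 (size 4, align 4) → ends 20
flags at 20 (size 2, align 2) → ends 22
ttl at 22 (size 1, align 1) → ends 23
magic at 23 (size 1, align 1) → ends 24
src at 24 (size 80, align 4) → ends 104
version at 104 (size 8, align 8) → ends 112
dst at 112 (size 8, align 8) → ends 120
total 120 bytes, alignment 8
— Msg2 —
window at 0 (size 4, align 4) → ends 4
length at 4 (size 12, align 4) → ends 16
ttl at 16 (size 1, align 1) → ends 17
pad 3 to align 4 for payload_len
payload_len at 20 (size 4, align 4) → ends 24
version at 24 (size 8, align 8) → ends 32
magic at 32 (size 1, align 1) → ends 33
pad 3 to align 4 for src
src at 36 (size 80, align 4) → ends 116
pad 4 to align 8 for dst
dst at 120 (size 8, align 8) → ends 128
flags at 128 (size 2, align 2) → ends 130
tail pad 6 to reach multiple of 8
total 136 bytes, alignment 8
120 − 136 = -16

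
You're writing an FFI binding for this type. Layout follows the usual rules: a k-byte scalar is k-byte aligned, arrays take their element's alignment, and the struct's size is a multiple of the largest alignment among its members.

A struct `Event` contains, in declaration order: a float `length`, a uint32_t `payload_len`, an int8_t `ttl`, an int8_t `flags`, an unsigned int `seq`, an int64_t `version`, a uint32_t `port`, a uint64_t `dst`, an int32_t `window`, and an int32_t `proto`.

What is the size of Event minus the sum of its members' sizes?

6

0..4  length  (4B, 4-aligned)
4..8  payload_len  (4B, 4-aligned)
8..9  ttl  (1B, 1-aligned)
9..10  flags  (1B, 1-aligned)
10..12  -- padding (2B)
12..16  seq  (4B, 4-aligned)
16..24  version  (8B, 8-aligned)
24..28  port  (4B, 4-aligned)
28..32  -- padding (4B)
32..40  dst  (8B, 8-aligned)
40..44  window  (4B, 4-aligned)
44..48  proto  (4B, 4-aligned)
sizeof = 48, alignof = 8
data bytes 42, size 48 → padding 6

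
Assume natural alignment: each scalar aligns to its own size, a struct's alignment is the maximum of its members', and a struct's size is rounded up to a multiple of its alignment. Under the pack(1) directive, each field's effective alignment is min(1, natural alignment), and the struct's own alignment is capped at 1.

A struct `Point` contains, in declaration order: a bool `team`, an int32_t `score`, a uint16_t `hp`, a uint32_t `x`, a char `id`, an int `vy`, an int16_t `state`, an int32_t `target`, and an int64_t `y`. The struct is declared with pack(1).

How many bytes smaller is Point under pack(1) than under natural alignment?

10

natural layout:
  @0: team [1B, align 1] → 1
  +3 pad (align 4)
  @4: score [4B, align 4] → 8
  @8: hp [2B, align 2] → 10
  +2 pad (align 4)
  @12: x [4B, align 4] → 16
  @16: id [1B, align 1] → 17
  +3 pad (align 4)
  @20: vy [4B, align 4] → 24
  @24: state [2B, align 2] → 26
  +2 pad (align 4)
  @28: target [4B, align 4] → 32
  @32: y [8B, align 8] → 40
  size 40, align 8
packed(1) layout:
  @0: team [1B, align 1] → 1
  @1: score [4B, align 1] → 5
  @5: hp [2B, align 1] → 7
  @7: x [4B, align 1] → 11
  @11: id [1B, align 1] → 12
  @12: vy [4B, align 1] → 16
  @16: state [2B, align 1] → 18
  @18: target [4B, align 1] → 22
  @22: y [8B, align 1] → 30
  size 30, align 1
40 − 30 = 10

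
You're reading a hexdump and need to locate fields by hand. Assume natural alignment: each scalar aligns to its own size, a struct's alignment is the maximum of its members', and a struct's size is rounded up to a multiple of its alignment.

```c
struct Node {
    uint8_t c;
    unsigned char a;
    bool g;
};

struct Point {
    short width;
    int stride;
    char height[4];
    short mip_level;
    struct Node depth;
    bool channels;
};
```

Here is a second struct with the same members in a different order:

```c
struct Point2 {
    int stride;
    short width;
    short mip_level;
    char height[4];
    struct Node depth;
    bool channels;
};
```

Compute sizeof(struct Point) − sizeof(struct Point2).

4

Node: 0..1  c  (1B, 1-aligned); 1..2  a  (1B, 1-aligned); 2..3  g  (1B, 1-aligned); sizeof = 3, alignof = 1
0..2  width  (2B, 2-aligned)
2..4  -- padding (2B)
4..8  stride  (4B, 4-aligned)
8..12  height  (4B, 1-aligned)
12..14  mip_level  (2B, 2-aligned)
14..17  depth  (3B, 1-aligned)
17..18  channels  (1B, 1-aligned)
18..20  -- tail padding (2B)
sizeof = 20, alignof = 4
— Point2 —
0..4  stride  (4B, 4-aligned)
4..6  width  (2B, 2-aligned)
6..8  mip_level  (2B, 2-aligned)
8..12  height  (4B, 1-aligned)
12..15  depth  (3B, 1-aligned)
15..16  channels  (1B, 1-aligned)
sizeof = 16, alignof = 4
20 − 16 = 4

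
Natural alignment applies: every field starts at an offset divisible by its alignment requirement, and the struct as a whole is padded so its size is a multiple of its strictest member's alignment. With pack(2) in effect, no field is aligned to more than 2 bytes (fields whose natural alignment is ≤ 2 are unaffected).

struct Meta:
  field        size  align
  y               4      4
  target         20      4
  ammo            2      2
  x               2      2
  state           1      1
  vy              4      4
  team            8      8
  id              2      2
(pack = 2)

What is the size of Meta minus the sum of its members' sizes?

1

y at 0 (size 4, align 2) → ends 4
target at 4 (size 20, align 2) → ends 24
ammo at 24 (size 2, align 2) → ends 26
x at 26 (size 2, align 2) → ends 28
state at 28 (size 1, align 1) → ends 29
pad 1 to align 2 for vy
vy at 30 (size 4, align 2) → ends 34
team at 34 (size 8, align 2) → ends 42
id at 42 (size 2, align 2) → ends 44
total 44 bytes, alignment 2
data bytes 43, size 44 → padding 1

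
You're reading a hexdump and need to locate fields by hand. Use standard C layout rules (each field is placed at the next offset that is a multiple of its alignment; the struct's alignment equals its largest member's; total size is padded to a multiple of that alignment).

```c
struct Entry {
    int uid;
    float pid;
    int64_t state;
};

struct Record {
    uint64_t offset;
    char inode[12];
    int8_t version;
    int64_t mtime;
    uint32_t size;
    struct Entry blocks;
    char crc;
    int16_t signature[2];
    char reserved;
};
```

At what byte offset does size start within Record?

Entry: @0: uid [4B, align 4] → 4; @4: pid [4B, align 4] → 8; @8: state [8B, align 8] → 16; size 16, align 8
@0: offset [8B, align 8] → 8
@8: inode [12B, align 1] → 20
@20: version [1B, align 1] → 21
+3 pad (align 8)
@24: mtime [8B, align 8] → 32
@32: size [4B, align 4] → 36

32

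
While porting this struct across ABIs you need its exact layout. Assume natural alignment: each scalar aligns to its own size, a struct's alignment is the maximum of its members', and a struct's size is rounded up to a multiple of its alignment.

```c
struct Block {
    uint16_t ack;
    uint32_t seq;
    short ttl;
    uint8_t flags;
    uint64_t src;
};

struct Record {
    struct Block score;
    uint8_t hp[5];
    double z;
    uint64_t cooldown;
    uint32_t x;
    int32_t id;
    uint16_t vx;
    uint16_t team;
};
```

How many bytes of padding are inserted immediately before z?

Block: 0..2  ack  (2B, 2-aligned); 2..4  -- padding (2B); 4..8  seq  (4B, 4-aligned); 8..10  ttl  (2B, 2-aligned); 10..11  flags  (1B, 1-aligned); 11..16  -- padding (5B); 16..24  src  (8B, 8-aligned); sizeof = 24, alignof = 8
0..24  score  (24B, 8-aligned)
24..29  hp  (5B, 1-aligned)
29..32  -- padding (3B)
32..40  z  (8B, 8-aligned)

3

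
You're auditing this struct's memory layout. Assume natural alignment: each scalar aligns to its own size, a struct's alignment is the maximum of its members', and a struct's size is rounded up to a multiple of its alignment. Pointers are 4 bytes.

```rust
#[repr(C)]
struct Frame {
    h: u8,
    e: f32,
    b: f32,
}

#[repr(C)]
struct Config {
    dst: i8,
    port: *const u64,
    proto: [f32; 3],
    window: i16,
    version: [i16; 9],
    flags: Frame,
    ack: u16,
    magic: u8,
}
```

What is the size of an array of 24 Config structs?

1344

Frame: 0..1  h  (1B, 1-aligned); 1..4  -- padding (3B); 4..8  e  (4B, 4-aligned); 8..12  b  (4B, 4-aligned); sizeof = 12, alignof = 4
0..1  dst  (1B, 1-aligned)
1..4  -- padding (3B)
4..8  port  (4B, 4-aligned)
8..20  proto  (12B, 4-aligned)
20..22  window  (2B, 2-aligned)
22..40  version  (18B, 2-aligned)
40..52  flags  (12B, 4-aligned)
52..54  ack  (2B, 2-aligned)
54..55  magic  (1B, 1-aligned)
55..56  -- tail padding (1B)
sizeof = 56, alignof = 4
array of 24: 24 × 56 = 1344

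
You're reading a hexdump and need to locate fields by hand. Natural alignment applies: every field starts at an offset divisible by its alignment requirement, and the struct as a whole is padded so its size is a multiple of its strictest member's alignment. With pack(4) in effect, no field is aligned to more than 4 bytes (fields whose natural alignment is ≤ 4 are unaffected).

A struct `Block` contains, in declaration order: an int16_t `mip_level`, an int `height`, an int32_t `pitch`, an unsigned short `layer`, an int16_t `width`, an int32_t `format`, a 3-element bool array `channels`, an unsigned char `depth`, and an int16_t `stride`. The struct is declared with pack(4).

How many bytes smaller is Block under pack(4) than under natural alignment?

0

natural layout:
  0..2  mip_level  (2B, 2-aligned)
  2..4  -- padding (2B)
  4..8  height  (4B, 4-aligned)
  8..12  pitch  (4B, 4-aligned)
  12..14  layer  (2B, 2-aligned)
  14..16  width  (2B, 2-aligned)
  16..20  format  (4B, 4-aligned)
  20..23  channels  (3B, 1-aligned)
  23..24  depth  (1B, 1-aligned)
  24..26  stride  (2B, 2-aligned)
  26..28  -- tail padding (2B)
  sizeof = 28, alignof = 4
packed(4) layout:
  0..2  mip_level  (2B, 2-aligned)
  2..4  -- padding (2B)
  4..8  height  (4B, 4-aligned)
  8..12  pitch  (4B, 4-aligned)
  12..14  layer  (2B, 2-aligned)
  14..16  width  (2B, 2-aligned)
  16..20  format  (4B, 4-aligned)
  20..23  channels  (3B, 1-aligned)
  23..24  depth  (1B, 1-aligned)
  24..26  stride  (2B, 2-aligned)
  26..28  -- tail padding (2B)
  sizeof = 28, alignof = 4
28 − 28 = 0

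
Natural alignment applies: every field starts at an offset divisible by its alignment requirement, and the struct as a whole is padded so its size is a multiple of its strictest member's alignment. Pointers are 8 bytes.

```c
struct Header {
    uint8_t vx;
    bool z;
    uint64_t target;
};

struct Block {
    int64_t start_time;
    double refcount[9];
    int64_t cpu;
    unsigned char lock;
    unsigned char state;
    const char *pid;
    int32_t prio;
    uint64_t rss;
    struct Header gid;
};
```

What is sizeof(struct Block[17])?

2312

Header: @0: vx [1B, align 1] → 1; @1: z [1B, align 1] → 2; +6 pad (align 8); @8: target [8B, align 8] → 16; size 16, align 8
@0: start_time [8B, align 8] → 8
@8: refcount [72B, align 8] → 80
@80: cpu [8B, align 8] → 88
@88: lock [1B, align 1] → 89
@89: state [1B, align 1] → 90
+6 pad (align 8)
@96: pid [8B, align 8] → 104
@104: prio [4B, align 4] → 108
+4 pad (align 8)
@112: rss [8B, align 8] → 120
@120: gid [16B, align 8] → 136
size 136, align 8
array of 17: 17 × 136 = 2312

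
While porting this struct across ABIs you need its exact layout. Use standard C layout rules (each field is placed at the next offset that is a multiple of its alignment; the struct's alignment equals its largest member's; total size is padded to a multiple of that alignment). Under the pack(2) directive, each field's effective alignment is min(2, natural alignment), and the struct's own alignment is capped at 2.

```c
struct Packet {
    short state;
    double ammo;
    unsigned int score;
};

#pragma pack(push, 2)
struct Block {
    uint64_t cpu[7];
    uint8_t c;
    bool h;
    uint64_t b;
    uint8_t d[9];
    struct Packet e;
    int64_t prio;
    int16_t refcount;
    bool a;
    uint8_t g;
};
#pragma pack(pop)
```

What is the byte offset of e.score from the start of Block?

Packet: 0..2  state  (2B, 2-aligned); 2..8  -- padding (6B); 8..16  ammo  (8B, 8-aligned); 16..20  score  (4B, 4-aligned); 20..24  -- tail padding (4B); sizeof = 24, alignof = 8
0..56  cpu  (56B, 2-aligned)
56..57  c  (1B, 1-aligned)
57..58  h  (1B, 1-aligned)
58..66  b  (8B, 2-aligned)
66..75  d  (9B, 1-aligned)
75..76  -- padding (1B)
76..100  e  (24B, 2-aligned)
within Packet: score at 16
76 + 16 = 92

92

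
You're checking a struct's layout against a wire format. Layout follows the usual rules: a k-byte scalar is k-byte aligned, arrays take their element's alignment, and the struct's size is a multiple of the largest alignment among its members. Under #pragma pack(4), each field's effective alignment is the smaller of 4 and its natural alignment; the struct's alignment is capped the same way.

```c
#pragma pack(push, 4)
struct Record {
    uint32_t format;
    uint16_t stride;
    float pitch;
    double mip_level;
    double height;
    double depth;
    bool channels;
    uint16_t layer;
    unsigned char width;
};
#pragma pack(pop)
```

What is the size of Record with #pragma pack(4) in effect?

44

@0: format [4B, align 4] → 4
@4: stride [2B, align 2] → 6
+2 pad (align 4)
@8: pitch [4B, align 4] → 12
@12: mip_level [8B, align 4] → 20
@20: height [8B, align 4] → 28
@28: depth [8B, align 4] → 36
@36: channels [1B, align 1] → 37
+1 pad (align 2)
@38: layer [2B, align 2] → 40
@40: width [1B, align 1] → 41
+3 tail pad (align 4)
size 44, align 4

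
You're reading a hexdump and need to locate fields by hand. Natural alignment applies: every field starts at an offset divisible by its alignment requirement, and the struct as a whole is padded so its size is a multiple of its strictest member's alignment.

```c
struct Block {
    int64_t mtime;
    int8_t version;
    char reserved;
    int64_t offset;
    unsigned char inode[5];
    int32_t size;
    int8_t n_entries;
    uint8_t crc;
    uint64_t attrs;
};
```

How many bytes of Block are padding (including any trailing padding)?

mtime at 0 (size 8, align 8) → ends 8
version at 8 (size 1, align 1) → ends 9
reserved at 9 (size 1, align 1) → ends 10
pad 6 to align 8 for offset
offset at 16 (size 8, align 8) → ends 24
inode at 24 (size 5, align 1) → ends 29
pad 3 to align 4 for size
size at 32 (size 4, align 4) → ends 36
n_entries at 36 (size 1, align 1) → ends 37
crc at 37 (size 1, align 1) → ends 38
pad 2 to align 8 for attrs
attrs at 40 (size 8, align 8) → ends 48
total 48 bytes, alignment 8
data bytes 37, size 48 → padding 11

11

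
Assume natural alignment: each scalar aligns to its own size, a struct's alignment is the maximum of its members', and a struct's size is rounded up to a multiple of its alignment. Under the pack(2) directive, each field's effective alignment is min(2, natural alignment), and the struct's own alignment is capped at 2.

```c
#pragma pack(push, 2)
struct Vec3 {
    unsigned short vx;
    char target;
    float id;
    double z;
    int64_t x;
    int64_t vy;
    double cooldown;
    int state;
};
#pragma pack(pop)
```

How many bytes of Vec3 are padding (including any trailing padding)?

@0: vx [2B, align 2] → 2
@2: target [1B, align 1] → 3
+1 pad (align 2)
@4: id [4B, align 2] → 8
@8: z [8B, align 2] → 16
@16: x [8B, align 2] → 24
@24: vy [8B, align 2] → 32
@32: cooldown [8B, align 2] → 40
@40: state [4B, align 2] → 44
size 44, align 2
data bytes 43, size 44 → padding 1

1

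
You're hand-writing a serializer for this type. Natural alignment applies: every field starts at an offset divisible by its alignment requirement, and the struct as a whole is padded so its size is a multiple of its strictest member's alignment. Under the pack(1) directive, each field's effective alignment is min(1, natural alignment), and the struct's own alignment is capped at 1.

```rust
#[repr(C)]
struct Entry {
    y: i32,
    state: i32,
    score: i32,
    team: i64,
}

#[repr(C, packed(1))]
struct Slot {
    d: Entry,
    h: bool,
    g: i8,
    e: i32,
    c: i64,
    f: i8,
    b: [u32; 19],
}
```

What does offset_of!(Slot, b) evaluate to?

Entry: @0: y [4B, align 4] → 4; @4: state [4B, align 4] → 8; @8: score [4B, align 4] → 12; +4 pad (align 8); @16: team [8B, align 8] → 24; size 24, align 8
@0: d [24B, align 1] → 24
@24: h [1B, align 1] → 25
@25: g [1B, align 1] → 26
@26: e [4B, align 1] → 30
@30: c [8B, align 1] → 38
@38: f [1B, align 1] → 39
@39: b [76B, align 1] → 115

39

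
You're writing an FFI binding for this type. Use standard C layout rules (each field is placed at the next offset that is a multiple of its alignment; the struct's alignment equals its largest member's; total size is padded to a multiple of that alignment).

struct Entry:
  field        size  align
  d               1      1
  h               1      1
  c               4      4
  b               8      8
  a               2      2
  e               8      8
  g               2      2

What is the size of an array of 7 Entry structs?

0..1  d  (1B, 1-aligned)
1..2  h  (1B, 1-aligned)
2..4  -- padding (2B)
4..8  c  (4B, 4-aligned)
8..16  b  (8B, 8-aligned)
16..18  a  (2B, 2-aligned)
18..24  -- padding (6B)
24..32  e  (8B, 8-aligned)
32..34  g  (2B, 2-aligned)
34..40  -- tail padding (6B)
sizeof = 40, alignof = 8
array of 7: 7 × 40 = 280

280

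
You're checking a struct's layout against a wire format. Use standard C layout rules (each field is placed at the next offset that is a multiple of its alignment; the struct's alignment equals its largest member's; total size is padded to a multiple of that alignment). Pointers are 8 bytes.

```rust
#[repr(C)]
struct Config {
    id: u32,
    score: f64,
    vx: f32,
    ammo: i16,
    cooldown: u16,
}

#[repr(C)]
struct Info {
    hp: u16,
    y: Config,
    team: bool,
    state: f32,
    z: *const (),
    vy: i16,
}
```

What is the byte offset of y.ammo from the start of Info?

28

Config: id at 0 (size 4, align 4) → ends 4; pad 4 to align 8 for score; score at 8 (size 8, align 8) → ends 16; vx at 16 (size 4, align 4) → ends 20; ammo at 20 (size 2, align 2) → ends 22; cooldown at 22 (size 2, align 2) → ends 24; total 24 bytes, alignment 8
hp at 0 (size 2, align 2) → ends 2
pad 6 to align 8 for y
y at 8 (size 24, align 8) → ends 32
within Config: ammo at 20
8 + 20 = 28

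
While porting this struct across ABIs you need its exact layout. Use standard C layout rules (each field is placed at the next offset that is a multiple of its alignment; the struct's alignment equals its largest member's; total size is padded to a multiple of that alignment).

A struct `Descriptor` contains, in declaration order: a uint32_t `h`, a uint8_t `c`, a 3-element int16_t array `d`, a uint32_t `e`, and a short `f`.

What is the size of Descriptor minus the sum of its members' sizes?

0..4  h  (4B, 4-aligned)
4..5  c  (1B, 1-aligned)
5..6  -- padding (1B)
6..12  d  (6B, 2-aligned)
12..16  e  (4B, 4-aligned)
16..18  f  (2B, 2-aligned)
18..20  -- tail padding (2B)
sizeof = 20, alignof = 4
data bytes 17, size 20 → padding 3

3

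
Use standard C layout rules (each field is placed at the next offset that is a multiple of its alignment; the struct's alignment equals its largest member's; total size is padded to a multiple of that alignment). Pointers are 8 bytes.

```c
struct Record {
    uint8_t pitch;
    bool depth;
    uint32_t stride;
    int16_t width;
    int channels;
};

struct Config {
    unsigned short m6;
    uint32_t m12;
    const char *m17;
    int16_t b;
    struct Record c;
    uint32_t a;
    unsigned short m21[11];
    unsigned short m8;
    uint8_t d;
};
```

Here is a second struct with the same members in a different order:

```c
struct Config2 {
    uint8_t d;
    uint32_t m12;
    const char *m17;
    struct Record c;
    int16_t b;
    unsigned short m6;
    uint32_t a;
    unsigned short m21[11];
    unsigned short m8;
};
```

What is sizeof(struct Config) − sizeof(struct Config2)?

Record: 0..1  pitch  (1B, 1-aligned); 1..2  depth  (1B, 1-aligned); 2..4  -- padding (2B); 4..8  stride  (4B, 4-aligned); 8..10  width  (2B, 2-aligned); 10..12  -- padding (2B); 12..16  channels  (4B, 4-aligned); sizeof = 16, alignof = 4
0..2  m6  (2B, 2-aligned)
2..4  -- padding (2B)
4..8  m12  (4B, 4-aligned)
8..16  m17  (8B, 8-aligned)
16..18  b  (2B, 2-aligned)
18..20  -- padding (2B)
20..36  c  (16B, 4-aligned)
36..40  a  (4B, 4-aligned)
40..62  m21  (22B, 2-aligned)
62..64  m8  (2B, 2-aligned)
64..65  d  (1B, 1-aligned)
65..72  -- tail padding (7B)
sizeof = 72, alignof = 8
— Config2 —
0..1  d  (1B, 1-aligned)
1..4  -- padding (3B)
4..8  m12  (4B, 4-aligned)
8..16  m17  (8B, 8-aligned)
16..32  c  (16B, 4-aligned)
32..34  b  (2B, 2-aligned)
34..36  m6  (2B, 2-aligned)
36..40  a  (4B, 4-aligned)
40..62  m21  (22B, 2-aligned)
62..64  m8  (2B, 2-aligned)
sizeof = 64, alignof = 8
72 − 64 = 8

8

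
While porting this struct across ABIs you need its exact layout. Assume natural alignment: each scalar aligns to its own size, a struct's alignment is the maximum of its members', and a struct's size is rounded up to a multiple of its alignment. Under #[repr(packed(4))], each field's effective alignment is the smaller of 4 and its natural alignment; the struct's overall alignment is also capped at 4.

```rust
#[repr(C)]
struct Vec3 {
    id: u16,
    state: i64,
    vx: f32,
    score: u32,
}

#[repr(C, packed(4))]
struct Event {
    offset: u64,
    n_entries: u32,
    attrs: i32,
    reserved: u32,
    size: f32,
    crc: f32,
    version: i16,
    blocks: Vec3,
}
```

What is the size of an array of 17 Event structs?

952

Vec3: 0..2  id  (2B, 2-aligned); 2..8  -- padding (6B); 8..16  state  (8B, 8-aligned); 16..20  vx  (4B, 4-aligned); 20..24  score  (4B, 4-aligned); sizeof = 24, alignof = 8
0..8  offset  (8B, 4-aligned)
8..12  n_entries  (4B, 4-aligned)
12..16  attrs  (4B, 4-aligned)
16..20  reserved  (4B, 4-aligned)
20..24  size  (4B, 4-aligned)
24..28  crc  (4B, 4-aligned)
28..30  version  (2B, 2-aligned)
30..32  -- padding (2B)
32..56  blocks  (24B, 4-aligned)
sizeof = 56, alignof = 4
array of 17: 17 × 56 = 952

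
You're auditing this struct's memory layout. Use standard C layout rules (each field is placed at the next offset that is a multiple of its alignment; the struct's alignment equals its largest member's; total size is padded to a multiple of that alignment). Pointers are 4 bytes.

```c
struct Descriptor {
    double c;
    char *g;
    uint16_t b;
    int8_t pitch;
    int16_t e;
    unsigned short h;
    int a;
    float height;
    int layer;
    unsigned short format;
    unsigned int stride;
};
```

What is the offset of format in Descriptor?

0..8  c  (8B, 8-aligned)
8..12  g  (4B, 4-aligned)
12..14  b  (2B, 2-aligned)
14..15  pitch  (1B, 1-aligned)
15..16  -- padding (1B)
16..18  e  (2B, 2-aligned)
18..20  h  (2B, 2-aligned)
20..24  a  (4B, 4-aligned)
24..28  height  (4B, 4-aligned)
28..32  layer  (4B, 4-aligned)
32..34  format  (2B, 2-aligned)

32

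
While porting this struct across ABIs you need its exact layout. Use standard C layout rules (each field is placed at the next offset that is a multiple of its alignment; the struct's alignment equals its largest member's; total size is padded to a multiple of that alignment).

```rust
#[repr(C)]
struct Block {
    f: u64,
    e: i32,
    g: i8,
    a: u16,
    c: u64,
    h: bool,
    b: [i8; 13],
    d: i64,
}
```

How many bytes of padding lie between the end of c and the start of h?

@0: f [8B, align 8] → 8
@8: e [4B, align 4] → 12
@12: g [1B, align 1] → 13
+1 pad (align 2)
@14: a [2B, align 2] → 16
@16: c [8B, align 8] → 24
@24: h [1B, align 1] → 25

0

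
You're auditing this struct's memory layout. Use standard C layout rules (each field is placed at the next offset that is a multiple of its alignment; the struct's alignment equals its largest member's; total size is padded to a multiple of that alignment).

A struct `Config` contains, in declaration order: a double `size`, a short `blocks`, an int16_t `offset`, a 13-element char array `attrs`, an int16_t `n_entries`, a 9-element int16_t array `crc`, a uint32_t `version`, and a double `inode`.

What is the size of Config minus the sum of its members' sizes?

7

size at 0 (size 8, align 8) → ends 8
blocks at 8 (size 2, align 2) → ends 10
offset at 10 (size 2, align 2) → ends 12
attrs at 12 (size 13, align 1) → ends 25
pad 1 to align 2 for n_entries
n_entries at 26 (size 2, align 2) → ends 28
crc at 28 (size 18, align 2) → ends 46
pad 2 to align 4 for version
version at 48 (size 4, align 4) → ends 52
pad 4 to align 8 for inode
inode at 56 (size 8, align 8) → ends 64
total 64 bytes, alignment 8
data bytes 57, size 64 → padding 7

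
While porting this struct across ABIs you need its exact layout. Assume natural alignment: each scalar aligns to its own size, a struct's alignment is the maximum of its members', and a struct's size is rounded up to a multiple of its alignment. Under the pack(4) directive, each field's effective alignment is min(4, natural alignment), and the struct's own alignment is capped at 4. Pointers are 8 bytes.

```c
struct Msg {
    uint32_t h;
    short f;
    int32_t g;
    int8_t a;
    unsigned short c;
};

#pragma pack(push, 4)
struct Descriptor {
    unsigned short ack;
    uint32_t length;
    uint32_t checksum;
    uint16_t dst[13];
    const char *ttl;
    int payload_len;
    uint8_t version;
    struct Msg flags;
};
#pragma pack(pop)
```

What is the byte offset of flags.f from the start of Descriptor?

Msg: h at 0 (size 4, align 4) → ends 4; f at 4 (size 2, align 2) → ends 6; pad 2 to align 4 for g; g at 8 (size 4, align 4) → ends 12; a at 12 (size 1, align 1) → ends 13; pad 1 to align 2 for c; c at 14 (size 2, align 2) → ends 16; total 16 bytes, alignment 4
ack at 0 (size 2, align 2) → ends 2
pad 2 to align 4 for length
length at 4 (size 4, align 4) → ends 8
checksum at 8 (size 4, align 4) → ends 12
dst at 12 (size 26, align 2) → ends 38
pad 2 to align 4 for ttl
ttl at 40 (size 8, align 4) → ends 48
payload_len at 48 (size 4, align 4) → ends 52
version at 52 (size 1, align 1) → ends 53
pad 3 to align 4 for flags
flags at 56 (size 16, align 4) → ends 72
within Msg: f at 4
56 + 4 = 60

60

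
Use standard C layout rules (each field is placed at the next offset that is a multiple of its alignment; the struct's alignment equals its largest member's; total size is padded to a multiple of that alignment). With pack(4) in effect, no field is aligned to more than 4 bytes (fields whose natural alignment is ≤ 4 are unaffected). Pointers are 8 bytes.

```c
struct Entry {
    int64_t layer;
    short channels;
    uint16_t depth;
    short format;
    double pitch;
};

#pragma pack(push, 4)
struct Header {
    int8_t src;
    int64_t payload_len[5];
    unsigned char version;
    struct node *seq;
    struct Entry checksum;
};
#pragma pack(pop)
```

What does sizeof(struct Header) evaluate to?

80

Entry: 0..8  layer  (8B, 8-aligned); 8..10  channels  (2B, 2-aligned); 10..12  depth  (2B, 2-aligned); 12..14  format  (2B, 2-aligned); 14..16  -- padding (2B); 16..24  pitch  (8B, 8-aligned); sizeof = 24, alignof = 8
0..1  src  (1B, 1-aligned)
1..4  -- padding (3B)
4..44  payload_len  (40B, 4-aligned)
44..45  version  (1B, 1-aligned)
45..48  -- padding (3B)
48..56  seq  (8B, 4-aligned)
56..80  checksum  (24B, 4-aligned)
sizeof = 80, alignof = 4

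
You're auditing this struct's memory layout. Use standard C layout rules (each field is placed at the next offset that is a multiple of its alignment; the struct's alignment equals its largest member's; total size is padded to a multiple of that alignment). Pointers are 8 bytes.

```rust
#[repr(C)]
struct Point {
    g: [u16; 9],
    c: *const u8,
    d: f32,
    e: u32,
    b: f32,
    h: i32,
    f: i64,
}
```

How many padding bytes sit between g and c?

6

@0: g [18B, align 2] → 18
+6 pad (align 8)
@24: c [8B, align 8] → 32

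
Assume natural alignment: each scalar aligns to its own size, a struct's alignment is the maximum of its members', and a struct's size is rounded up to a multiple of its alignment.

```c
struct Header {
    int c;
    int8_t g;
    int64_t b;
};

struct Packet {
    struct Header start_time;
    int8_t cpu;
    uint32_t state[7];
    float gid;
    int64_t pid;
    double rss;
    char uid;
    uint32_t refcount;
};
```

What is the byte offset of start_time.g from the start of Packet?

4

Header: @0: c [4B, align 4] → 4; @4: g [1B, align 1] → 5; +3 pad (align 8); @8: b [8B, align 8] → 16; size 16, align 8
@0: start_time [16B, align 8] → 16
within Header: g at 4
0 + 4 = 4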